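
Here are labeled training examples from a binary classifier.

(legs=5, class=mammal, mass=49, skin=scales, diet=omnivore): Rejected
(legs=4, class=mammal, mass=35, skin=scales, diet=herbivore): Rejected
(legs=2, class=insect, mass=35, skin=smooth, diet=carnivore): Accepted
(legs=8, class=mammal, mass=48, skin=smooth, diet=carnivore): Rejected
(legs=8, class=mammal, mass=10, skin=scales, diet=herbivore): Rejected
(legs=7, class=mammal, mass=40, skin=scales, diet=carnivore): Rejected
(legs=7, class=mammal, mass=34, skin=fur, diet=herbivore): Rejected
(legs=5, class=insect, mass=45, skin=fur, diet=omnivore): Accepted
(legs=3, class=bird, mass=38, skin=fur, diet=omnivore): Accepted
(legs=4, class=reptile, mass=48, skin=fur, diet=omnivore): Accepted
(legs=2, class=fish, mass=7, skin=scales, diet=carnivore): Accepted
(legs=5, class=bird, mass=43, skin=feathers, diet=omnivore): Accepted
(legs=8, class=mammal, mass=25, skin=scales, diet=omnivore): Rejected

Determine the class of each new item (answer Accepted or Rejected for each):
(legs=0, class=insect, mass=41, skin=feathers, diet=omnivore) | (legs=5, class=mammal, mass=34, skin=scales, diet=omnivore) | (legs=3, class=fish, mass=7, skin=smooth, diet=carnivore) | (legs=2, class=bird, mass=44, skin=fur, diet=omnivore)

Accepted, Rejected, Accepted, Accepted

Rule: class is not mammal. This holds for each 'Accepted' example and fails for each 'Rejected' one.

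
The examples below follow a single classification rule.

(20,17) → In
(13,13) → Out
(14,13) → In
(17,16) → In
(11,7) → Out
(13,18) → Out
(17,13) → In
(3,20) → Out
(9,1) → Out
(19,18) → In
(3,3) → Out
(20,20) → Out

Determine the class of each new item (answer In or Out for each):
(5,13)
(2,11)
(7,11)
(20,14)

The rule appears to be: first > second AND sum ≥ 23.
(5,13): 5 < 13, 5+13 = 18, doesn't match → Out.
(2,11): 2 < 11, 2+11 = 13, doesn't match → Out.
(7,11): 7 < 11, 7+11 = 18, doesn't match → Out.
(20,14): 20 > 14, 20+14 = 34, qualifies → In.

Out, Out, Out, In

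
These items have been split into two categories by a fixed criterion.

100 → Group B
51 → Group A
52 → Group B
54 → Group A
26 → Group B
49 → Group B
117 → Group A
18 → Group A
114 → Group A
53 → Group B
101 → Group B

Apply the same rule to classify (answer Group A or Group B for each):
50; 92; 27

One predicate separates the groups cleanly: multiple of 3.

Group B, Group B, Group A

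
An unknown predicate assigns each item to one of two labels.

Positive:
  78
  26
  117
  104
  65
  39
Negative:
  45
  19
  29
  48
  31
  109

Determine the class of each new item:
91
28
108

The simplest hypothesis consistent with all the labels is: multiple of 13.

Positive, Negative, Negative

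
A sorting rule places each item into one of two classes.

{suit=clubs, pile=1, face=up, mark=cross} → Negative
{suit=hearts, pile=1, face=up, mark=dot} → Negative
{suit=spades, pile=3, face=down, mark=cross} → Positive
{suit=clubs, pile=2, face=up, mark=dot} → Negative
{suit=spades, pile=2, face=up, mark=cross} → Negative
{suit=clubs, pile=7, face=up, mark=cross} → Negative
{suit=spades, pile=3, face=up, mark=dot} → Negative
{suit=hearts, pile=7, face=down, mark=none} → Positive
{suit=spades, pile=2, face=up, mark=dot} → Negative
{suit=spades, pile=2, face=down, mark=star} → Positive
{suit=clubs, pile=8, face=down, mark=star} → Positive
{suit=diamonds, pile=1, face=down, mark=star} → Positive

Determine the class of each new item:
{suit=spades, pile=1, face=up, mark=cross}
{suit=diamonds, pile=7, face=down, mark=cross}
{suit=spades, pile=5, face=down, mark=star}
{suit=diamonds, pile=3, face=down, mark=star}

Negative, Positive, Positive, Positive

The simplest hypothesis consistent with all the labels is: face is down.
Negative: {suit=spades, pile=1, face=up, mark=cross}, since face is up. Positive: {suit=diamonds, pile=7, face=down, mark=cross}, since face is down. Positive: {suit=spades, pile=5, face=down, mark=star}, since face is down. Positive: {suit=diamonds, pile=3, face=down, mark=star}, since face is down.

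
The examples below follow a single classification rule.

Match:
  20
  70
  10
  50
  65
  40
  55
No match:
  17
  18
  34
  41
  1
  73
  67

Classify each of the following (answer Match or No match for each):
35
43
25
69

Match, No match, Match, No match

The rule appears to be: multiple of 5.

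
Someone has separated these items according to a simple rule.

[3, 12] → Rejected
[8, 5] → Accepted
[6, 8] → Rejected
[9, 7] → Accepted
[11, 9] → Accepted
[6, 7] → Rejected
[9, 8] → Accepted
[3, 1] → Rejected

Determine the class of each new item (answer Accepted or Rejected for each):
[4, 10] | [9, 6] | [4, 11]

Rejected, Accepted, Rejected

Rule: first ≥ 7. This holds for each 'Accepted' example and fails for each 'Rejected' one.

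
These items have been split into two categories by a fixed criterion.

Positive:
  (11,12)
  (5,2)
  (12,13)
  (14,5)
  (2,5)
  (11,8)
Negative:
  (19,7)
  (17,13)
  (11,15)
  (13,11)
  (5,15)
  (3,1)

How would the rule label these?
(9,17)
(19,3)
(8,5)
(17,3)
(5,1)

A rule that fits every label: sum is odd — true of each 'Positive' example, false of each 'Negative' one.
(9,17): 9+17 = 26 — fails this test, so Negative. (19,3): 19+3 = 22 — fails this test, so Negative. (8,5): 8+5 = 13 — satisfies this, so Positive. (17,3): 17+3 = 20 — fails this test, so Negative. (5,1): 5+1 = 6 — fails this test, so Negative.

Negative, Negative, Positive, Negative, Negative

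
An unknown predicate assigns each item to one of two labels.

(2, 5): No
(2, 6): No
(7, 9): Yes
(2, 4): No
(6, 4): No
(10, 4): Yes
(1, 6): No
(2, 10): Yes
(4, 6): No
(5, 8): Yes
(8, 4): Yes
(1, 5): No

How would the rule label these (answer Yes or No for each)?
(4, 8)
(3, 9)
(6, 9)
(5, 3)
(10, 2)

The simplest hypothesis consistent with all the labels is: sum ≥ 12.
(4, 8): 4+8 = 12, checks out → Yes.
(3, 9): 3+9 = 12, checks out → Yes.
(6, 9): 6+9 = 15, checks out → Yes.
(5, 3): 5+3 = 8, doesn't qualify → No.
(10, 2): 10+2 = 12, checks out → Yes.

Yes, Yes, Yes, No, Yes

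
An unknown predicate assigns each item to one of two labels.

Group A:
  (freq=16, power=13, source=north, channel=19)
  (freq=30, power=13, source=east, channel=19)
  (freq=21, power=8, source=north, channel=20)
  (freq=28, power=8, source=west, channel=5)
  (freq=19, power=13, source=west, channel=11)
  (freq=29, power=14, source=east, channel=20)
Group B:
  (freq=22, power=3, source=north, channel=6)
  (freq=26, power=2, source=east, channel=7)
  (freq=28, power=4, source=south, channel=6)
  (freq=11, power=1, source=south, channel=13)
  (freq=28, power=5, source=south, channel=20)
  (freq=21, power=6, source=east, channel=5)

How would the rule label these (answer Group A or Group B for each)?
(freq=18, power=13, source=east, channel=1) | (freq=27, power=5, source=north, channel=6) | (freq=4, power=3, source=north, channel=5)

'Group A' ⟺ power ≥ 8.
(freq=18, power=13, source=east, channel=1) → power = 13 → Group A.
(freq=27, power=5, source=north, channel=6) → power = 5 → Group B.
(freq=4, power=3, source=north, channel=5) → power = 3 → Group B.

Group A, Group B, Group B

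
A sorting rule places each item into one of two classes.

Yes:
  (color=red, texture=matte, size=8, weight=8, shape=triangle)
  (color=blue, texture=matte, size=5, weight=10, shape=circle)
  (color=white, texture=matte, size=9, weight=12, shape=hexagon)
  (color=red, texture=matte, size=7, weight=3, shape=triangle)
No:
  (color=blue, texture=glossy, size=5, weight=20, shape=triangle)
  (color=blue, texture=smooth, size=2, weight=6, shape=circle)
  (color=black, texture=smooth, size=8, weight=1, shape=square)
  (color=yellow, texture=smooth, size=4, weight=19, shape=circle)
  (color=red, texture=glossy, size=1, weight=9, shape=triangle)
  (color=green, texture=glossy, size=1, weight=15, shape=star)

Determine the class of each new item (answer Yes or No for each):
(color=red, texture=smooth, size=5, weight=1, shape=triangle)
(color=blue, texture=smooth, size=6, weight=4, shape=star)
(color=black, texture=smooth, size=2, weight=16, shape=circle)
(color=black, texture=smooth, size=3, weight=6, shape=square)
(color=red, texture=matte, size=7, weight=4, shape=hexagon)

One predicate separates the groups cleanly: texture is matte.
(color=red, texture=smooth, size=5, weight=1, shape=triangle): texture is smooth, does not fit → No. (color=blue, texture=smooth, size=6, weight=4, shape=star): texture is smooth, does not fit → No. (color=black, texture=smooth, size=2, weight=16, shape=circle): texture is smooth, does not fit → No. (color=black, texture=smooth, size=3, weight=6, shape=square): texture is smooth, does not fit → No. (color=red, texture=matte, size=7, weight=4, shape=hexagon): texture is matte, satisfies this → Yes.

No, No, No, No, Yes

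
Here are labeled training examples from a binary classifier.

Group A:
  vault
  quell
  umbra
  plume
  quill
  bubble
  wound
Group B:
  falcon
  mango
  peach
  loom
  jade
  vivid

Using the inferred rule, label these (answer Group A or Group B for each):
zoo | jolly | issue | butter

Group B, Group B, Group A, Group A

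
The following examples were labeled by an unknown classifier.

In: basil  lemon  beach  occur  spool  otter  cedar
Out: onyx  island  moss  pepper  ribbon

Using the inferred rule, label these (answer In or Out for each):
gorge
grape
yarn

In, In, Out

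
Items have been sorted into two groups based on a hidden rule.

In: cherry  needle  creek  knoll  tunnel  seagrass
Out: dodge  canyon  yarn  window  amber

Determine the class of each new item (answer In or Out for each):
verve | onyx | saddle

Out, Out, In

The rule appears to be: has a double letter.
verve — no doubled letter, hence Out. onyx — no doubled letter, hence Out. saddle — 'dd' doubled, hence In.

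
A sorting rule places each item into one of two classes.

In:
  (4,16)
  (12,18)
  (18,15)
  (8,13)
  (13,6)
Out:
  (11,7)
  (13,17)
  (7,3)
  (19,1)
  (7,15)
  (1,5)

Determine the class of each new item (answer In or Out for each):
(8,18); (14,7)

The classifier is using: product is even.
(8,18) → 8·18 = 144 → In.
(14,7) → 14·7 = 98 → In.

In, In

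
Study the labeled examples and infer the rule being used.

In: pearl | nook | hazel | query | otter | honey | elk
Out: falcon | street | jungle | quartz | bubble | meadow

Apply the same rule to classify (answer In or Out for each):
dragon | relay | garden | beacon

The simplest hypothesis consistent with all the labels is: length ≤ 5.
dragon: length 6 — doesn't match, so Out. relay: length 5 — passes, so In. garden: length 6 — doesn't match, so Out. beacon: length 6 — doesn't match, so Out.

Out, In, Out, Out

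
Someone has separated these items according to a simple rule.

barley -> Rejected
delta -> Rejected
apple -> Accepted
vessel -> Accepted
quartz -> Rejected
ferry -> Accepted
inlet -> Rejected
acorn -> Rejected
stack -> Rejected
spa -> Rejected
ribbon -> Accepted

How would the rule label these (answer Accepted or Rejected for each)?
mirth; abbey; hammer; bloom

Rejected, Accepted, Accepted, Accepted

All 'Accepted' examples share one property — has a double letter — and every 'Rejected' example lacks it.
mirth: no doubled letter — doesn't match, so Rejected.
abbey: 'bb' doubled — checks out, so Accepted.
hammer: 'mm' doubled — checks out, so Accepted.
bloom: 'oo' doubled — checks out, so Accepted.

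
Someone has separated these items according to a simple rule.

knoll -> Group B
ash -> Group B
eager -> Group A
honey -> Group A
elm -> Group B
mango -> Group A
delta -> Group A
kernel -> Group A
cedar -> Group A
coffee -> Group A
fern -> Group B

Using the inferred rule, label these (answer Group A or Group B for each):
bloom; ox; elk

Group A, Group B, Group B

All 'Group A' examples share one property — has ≥ 2 vowels — and every 'Group B' example lacks it.
bloom: 2 vowels — qualifies, so Group A.
ox: 1 vowel — fails the rule, so Group B.
elk: 1 vowel — fails the rule, so Group B.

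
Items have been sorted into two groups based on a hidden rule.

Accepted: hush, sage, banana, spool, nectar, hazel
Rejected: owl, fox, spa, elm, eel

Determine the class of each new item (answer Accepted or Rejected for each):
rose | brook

Accepted, Accepted

The common property of the 'Accepted' items is: length ≥ 4. No 'Rejected' item has it.
rose → length 4 → Accepted.
brook → length 5 → Accepted.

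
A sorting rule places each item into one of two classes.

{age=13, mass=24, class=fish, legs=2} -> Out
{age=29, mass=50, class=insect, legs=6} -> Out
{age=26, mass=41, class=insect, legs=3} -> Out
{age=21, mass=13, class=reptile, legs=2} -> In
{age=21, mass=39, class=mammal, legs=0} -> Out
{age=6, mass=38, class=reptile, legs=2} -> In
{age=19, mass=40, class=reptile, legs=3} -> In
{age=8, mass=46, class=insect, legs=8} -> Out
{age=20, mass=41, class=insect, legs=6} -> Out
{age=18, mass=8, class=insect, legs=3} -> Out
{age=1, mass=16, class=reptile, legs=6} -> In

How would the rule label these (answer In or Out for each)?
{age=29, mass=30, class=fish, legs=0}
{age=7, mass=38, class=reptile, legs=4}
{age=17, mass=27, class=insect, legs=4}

Out, In, Out

All 'In' examples share one property — class is reptile — and every 'Out' example lacks it.
{age=29, mass=30, class=fish, legs=0} → class is fish → Out. {age=7, mass=38, class=reptile, legs=4} → class is reptile → In. {age=17, mass=27, class=insect, legs=4} → class is insect → Out.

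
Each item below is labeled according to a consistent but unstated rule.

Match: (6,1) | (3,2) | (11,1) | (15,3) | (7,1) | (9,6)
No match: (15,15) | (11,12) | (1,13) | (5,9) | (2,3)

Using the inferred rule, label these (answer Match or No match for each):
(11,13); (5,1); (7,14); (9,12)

No match, Match, No match, No match

All 'Match' examples share one property — first > second — and every 'No match' example lacks it.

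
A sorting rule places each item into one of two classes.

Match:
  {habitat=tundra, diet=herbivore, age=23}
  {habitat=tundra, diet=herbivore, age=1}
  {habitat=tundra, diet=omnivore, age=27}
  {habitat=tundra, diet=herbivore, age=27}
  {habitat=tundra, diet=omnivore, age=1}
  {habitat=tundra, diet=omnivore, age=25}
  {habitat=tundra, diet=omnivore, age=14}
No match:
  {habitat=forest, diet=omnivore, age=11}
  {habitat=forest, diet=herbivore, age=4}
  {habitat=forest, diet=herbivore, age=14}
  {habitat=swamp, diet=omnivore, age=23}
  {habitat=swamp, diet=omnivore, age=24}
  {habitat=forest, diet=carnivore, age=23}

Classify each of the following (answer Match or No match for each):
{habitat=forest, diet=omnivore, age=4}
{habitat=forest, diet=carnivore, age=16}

No match, No match

One predicate separates the groups cleanly: habitat is tundra.
{habitat=forest, diet=omnivore, age=4} — habitat is forest, hence No match. {habitat=forest, diet=carnivore, age=16} — habitat is forest, hence No match.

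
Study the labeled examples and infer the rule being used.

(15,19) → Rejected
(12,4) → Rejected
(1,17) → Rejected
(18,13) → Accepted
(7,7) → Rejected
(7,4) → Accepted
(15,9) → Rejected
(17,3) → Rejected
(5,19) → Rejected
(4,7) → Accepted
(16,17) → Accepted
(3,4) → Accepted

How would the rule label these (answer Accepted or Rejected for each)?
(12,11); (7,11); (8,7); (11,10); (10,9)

Accepted, Rejected, Accepted, Accepted, Accepted

Looking at the examples, the only property every 'Accepted' case has and every 'Rejected' case lacks is: sum is odd.
(12,11): Accepted (12+11 = 23). (7,11): Rejected (7+11 = 18). (8,7): Accepted (8+7 = 15). (11,10): Accepted (11+10 = 21). (10,9): Accepted (10+9 = 19).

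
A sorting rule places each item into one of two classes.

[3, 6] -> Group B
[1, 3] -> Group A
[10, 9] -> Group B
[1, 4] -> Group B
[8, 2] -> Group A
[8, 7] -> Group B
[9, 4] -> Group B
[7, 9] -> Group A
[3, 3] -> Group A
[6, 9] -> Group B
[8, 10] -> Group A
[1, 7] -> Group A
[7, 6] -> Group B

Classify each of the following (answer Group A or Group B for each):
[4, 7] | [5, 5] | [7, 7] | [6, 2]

Group B, Group A, Group A, Group A

Rule: sum is even. This holds for each 'Group A' example and fails for each 'Group B' one.
[4, 7]: 4+7 = 11, does not fit → Group B.
[5, 5]: 5+5 = 10, passes → Group A.
[7, 7]: 7+7 = 14, passes → Group A.
[6, 2]: 6+2 = 8, passes → Group A.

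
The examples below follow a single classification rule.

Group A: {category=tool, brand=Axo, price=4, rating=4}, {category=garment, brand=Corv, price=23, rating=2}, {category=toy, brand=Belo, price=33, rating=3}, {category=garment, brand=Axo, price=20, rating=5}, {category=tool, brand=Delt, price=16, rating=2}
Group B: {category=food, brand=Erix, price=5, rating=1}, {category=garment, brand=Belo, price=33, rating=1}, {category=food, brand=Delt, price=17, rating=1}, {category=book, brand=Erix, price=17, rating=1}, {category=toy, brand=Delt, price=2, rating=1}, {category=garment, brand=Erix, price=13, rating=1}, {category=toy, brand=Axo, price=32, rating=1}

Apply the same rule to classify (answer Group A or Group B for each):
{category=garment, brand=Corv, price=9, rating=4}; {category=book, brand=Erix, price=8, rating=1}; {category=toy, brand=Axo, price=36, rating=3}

Group A, Group B, Group A

The classifier is using: rating ≥ 2.
{category=garment, brand=Corv, price=9, rating=4} — rating = 4, hence Group A.
{category=book, brand=Erix, price=8, rating=1} — rating = 1, hence Group B.
{category=toy, brand=Axo, price=36, rating=3} — rating = 3, hence Group A.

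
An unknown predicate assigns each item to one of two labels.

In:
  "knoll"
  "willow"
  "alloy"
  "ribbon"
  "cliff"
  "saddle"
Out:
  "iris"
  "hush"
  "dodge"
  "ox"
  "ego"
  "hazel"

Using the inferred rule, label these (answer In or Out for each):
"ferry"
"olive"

In, Out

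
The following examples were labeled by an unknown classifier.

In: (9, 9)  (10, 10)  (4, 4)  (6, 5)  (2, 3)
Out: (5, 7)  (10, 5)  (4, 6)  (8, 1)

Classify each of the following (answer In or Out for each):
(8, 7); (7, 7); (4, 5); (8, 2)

In, In, In, Out

Rule: |first − second| ≤ 1. This holds for each 'In' example and fails for each 'Out' one.
(8, 7): In (|8−7| = 1).
(7, 7): In (|7−7| = 0).
(4, 5): In (|4−5| = 1).
(8, 2): Out (|8−2| = 6).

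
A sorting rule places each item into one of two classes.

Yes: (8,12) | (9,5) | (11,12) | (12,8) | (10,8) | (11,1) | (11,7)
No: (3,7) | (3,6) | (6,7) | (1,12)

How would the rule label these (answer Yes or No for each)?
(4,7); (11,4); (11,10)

No, Yes, Yes

The distinguishing property — first ≥ 7 — holds for all the 'Yes' cases and none of the 'No' cases.
(4,7) → first 4 → No.
(11,4) → first 11 → Yes.
(11,10) → first 11 → Yes.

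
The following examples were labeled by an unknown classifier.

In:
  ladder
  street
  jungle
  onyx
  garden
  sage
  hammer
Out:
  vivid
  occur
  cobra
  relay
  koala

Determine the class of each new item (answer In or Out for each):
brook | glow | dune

Every 'In' example satisfies: even length. None of the 'Out' examples do.
brook: length 5 — fails the rule, so Out. glow: length 4 — satisfies this, so In. dune: length 4 — satisfies this, so In.

Out, In, In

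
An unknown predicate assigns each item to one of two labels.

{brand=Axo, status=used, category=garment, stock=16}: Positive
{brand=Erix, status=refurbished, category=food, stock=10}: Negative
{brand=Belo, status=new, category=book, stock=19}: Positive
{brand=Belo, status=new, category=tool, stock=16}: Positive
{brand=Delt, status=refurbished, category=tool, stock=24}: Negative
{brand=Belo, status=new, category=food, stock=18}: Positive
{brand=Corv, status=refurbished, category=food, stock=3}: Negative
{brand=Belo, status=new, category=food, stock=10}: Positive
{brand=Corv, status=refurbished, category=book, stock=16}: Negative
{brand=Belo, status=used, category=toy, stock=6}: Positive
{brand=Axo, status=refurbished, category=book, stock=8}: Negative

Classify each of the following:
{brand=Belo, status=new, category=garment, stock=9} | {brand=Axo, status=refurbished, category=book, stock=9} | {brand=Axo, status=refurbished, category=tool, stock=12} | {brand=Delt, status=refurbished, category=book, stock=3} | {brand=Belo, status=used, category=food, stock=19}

Positive, Negative, Negative, Negative, Positive

The common property of the 'Positive' items is: status is not refurbished. No 'Negative' item has it.
{brand=Belo, status=new, category=garment, stock=9} — status is new, hence Positive.
{brand=Axo, status=refurbished, category=book, stock=9} — status is refurbished, hence Negative.
{brand=Axo, status=refurbished, category=tool, stock=12} — status is refurbished, hence Negative.
{brand=Delt, status=refurbished, category=book, stock=3} — status is refurbished, hence Negative.
{brand=Belo, status=used, category=food, stock=19} — status is used, hence Positive.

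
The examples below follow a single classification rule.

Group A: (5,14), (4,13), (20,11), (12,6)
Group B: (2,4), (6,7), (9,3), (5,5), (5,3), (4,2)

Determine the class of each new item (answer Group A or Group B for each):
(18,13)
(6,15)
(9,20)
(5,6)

The pattern is that an item is 'Group A' exactly when: sum ≥ 17.
(18,13): 18+13 = 31 — fits, so Group A.
(6,15): 6+15 = 21 — fits, so Group A.
(9,20): 9+20 = 29 — fits, so Group A.
(5,6): 5+6 = 11 — fails this test, so Group B.

Group A, Group A, Group A, Group B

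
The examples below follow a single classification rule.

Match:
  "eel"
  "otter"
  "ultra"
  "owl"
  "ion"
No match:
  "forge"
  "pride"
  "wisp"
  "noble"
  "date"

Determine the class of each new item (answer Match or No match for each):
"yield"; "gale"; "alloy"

The classifier is using: starts with a vowel.
"yield": starts with 'y', fails the rule → No match. "gale": starts with 'g', fails the rule → No match. "alloy": starts with 'a', has this property → Match.

No match, No match, Match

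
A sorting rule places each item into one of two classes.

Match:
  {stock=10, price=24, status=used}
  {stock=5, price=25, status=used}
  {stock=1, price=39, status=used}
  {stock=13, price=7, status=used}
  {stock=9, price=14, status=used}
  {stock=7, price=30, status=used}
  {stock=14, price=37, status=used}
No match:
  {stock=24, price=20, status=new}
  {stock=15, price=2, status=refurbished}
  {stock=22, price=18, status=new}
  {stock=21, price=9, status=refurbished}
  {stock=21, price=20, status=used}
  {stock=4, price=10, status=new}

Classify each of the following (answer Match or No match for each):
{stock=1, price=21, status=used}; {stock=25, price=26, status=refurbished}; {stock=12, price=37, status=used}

Match, No match, Match

One predicate separates the groups cleanly: status is used AND stock ≤ 14.
{stock=1, price=21, status=used} → status is used, stock = 1 → Match. {stock=25, price=26, status=refurbished} → status is refurbished, stock = 25 → No match. {stock=12, price=37, status=used} → status is used, stock = 12 → Match.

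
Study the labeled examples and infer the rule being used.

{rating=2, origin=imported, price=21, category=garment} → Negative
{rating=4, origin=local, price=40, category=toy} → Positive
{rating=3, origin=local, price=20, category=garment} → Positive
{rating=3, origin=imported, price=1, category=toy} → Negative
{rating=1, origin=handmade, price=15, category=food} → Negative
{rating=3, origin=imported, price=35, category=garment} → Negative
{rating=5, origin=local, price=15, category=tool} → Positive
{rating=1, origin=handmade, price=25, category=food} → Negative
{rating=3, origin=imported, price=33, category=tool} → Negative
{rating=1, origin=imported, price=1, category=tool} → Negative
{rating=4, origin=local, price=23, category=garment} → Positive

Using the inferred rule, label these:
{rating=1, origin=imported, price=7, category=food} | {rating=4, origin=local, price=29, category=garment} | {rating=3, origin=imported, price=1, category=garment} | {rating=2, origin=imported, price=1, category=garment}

All 'Positive' examples share one property — origin is local — and every 'Negative' example lacks it.
Negative: {rating=1, origin=imported, price=7, category=food}, since origin is imported.
Positive: {rating=4, origin=local, price=29, category=garment}, since origin is local.
Negative: {rating=3, origin=imported, price=1, category=garment}, since origin is imported.
Negative: {rating=2, origin=imported, price=1, category=garment}, since origin is imported.

Negative, Positive, Negative, Negative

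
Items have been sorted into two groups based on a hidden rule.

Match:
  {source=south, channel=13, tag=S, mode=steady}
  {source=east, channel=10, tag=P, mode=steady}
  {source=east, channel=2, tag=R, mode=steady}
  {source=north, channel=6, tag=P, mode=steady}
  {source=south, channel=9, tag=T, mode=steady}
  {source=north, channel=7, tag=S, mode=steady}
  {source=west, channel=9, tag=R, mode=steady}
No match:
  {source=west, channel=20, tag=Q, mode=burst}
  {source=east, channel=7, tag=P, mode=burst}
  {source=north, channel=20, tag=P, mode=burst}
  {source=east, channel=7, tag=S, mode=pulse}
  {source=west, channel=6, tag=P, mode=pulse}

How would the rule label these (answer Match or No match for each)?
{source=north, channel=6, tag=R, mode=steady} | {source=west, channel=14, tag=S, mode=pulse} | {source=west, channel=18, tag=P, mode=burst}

Every 'Match' example satisfies: mode is steady. None of the 'No match' examples do.
Match: {source=north, channel=6, tag=R, mode=steady}, since mode is steady. No match: {source=west, channel=14, tag=S, mode=pulse}, since mode is pulse. No match: {source=west, channel=18, tag=P, mode=burst}, since mode is burst.

Match, No match, No match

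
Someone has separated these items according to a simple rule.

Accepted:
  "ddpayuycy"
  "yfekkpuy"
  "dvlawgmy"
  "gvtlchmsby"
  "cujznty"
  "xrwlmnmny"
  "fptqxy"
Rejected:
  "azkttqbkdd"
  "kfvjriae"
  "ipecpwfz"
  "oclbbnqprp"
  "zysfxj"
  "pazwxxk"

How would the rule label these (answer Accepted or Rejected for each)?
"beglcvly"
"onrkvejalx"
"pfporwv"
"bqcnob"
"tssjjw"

'Accepted' ⟺ ends with 'y'.

Accepted, Rejected, Rejected, Rejected, Rejected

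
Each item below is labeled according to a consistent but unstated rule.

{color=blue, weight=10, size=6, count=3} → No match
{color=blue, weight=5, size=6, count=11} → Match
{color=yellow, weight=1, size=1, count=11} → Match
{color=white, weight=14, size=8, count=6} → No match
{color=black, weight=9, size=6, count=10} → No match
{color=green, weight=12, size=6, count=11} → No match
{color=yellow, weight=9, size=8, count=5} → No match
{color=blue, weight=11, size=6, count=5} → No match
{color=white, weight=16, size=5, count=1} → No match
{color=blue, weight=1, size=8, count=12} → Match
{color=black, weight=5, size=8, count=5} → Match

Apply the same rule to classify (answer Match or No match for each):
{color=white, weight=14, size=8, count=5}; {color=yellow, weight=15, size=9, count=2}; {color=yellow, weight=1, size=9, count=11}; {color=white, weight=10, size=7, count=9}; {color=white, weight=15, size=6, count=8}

The common property of the 'Match' items is: weight ≤ 5. No 'No match' item has it.

No match, No match, Match, No match, No match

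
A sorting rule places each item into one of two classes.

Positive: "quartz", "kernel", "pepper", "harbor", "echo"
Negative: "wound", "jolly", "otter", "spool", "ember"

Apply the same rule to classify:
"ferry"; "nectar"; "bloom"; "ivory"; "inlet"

Negative, Positive, Negative, Negative, Negative

Comparing the two groups points to one rule — even length.
"ferry" → length 5 → Negative.
"nectar" → length 6 → Positive.
"bloom" → length 5 → Negative.
"ivory" → length 5 → Negative.
"inlet" → length 5 → Negative.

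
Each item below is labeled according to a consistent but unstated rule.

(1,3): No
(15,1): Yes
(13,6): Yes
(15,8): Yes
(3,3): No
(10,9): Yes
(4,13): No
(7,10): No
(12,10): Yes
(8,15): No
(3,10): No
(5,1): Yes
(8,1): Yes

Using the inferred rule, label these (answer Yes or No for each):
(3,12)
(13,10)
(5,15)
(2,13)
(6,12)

The classifier is using: first > second.
(3,12): No (3 < 12). (13,10): Yes (13 > 10). (5,15): No (5 < 15). (2,13): No (2 < 13). (6,12): No (6 < 12).

No, Yes, No, No, No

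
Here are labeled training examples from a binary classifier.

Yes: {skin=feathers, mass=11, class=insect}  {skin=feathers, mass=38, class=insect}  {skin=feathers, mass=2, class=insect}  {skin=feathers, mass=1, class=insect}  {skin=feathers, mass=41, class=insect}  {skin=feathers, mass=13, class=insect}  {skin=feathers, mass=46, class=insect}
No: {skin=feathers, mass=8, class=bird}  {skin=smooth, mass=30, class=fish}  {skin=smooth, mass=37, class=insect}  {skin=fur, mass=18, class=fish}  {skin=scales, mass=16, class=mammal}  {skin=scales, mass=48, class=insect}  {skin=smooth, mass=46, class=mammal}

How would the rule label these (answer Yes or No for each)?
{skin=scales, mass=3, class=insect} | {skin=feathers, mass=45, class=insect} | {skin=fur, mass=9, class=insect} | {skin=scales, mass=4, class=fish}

The distinguishing property — class is insect AND skin is feathers — holds for all the 'Yes' cases and none of the 'No' cases.

No, Yes, No, No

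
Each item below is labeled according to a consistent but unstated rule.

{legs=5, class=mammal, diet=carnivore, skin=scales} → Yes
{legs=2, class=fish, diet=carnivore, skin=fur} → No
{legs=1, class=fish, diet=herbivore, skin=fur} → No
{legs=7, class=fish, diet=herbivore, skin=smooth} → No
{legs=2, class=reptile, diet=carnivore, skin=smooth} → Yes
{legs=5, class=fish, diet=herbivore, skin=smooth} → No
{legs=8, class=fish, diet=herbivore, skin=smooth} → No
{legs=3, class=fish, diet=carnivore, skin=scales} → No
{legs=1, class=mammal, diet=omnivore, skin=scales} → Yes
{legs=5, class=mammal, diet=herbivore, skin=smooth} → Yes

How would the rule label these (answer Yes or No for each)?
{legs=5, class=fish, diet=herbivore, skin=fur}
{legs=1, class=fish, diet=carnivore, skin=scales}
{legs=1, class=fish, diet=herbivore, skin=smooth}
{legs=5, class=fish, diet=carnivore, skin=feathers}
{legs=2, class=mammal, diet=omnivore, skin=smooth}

The distinguishing property — class is not fish — holds for all the 'Yes' cases and none of the 'No' cases.
{legs=5, class=fish, diet=herbivore, skin=fur}: class is fish, fails the rule → No.
{legs=1, class=fish, diet=carnivore, skin=scales}: class is fish, fails the rule → No.
{legs=1, class=fish, diet=herbivore, skin=smooth}: class is fish, fails the rule → No.
{legs=5, class=fish, diet=carnivore, skin=feathers}: class is fish, fails the rule → No.
{legs=2, class=mammal, diet=omnivore, skin=smooth}: class is mammal, matches → Yes.

No, No, No, No, Yes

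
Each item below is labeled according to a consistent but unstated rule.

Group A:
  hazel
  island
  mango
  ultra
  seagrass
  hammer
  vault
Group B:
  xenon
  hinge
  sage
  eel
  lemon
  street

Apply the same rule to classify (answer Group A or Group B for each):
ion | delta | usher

Group B, Group A, Group B

The rule appears to be: length ≥ 5 AND contains 'a'.
ion → length 3, no 'a' → Group B. delta → length 5, has 'a' → Group A. usher → length 5, no 'a' → Group B.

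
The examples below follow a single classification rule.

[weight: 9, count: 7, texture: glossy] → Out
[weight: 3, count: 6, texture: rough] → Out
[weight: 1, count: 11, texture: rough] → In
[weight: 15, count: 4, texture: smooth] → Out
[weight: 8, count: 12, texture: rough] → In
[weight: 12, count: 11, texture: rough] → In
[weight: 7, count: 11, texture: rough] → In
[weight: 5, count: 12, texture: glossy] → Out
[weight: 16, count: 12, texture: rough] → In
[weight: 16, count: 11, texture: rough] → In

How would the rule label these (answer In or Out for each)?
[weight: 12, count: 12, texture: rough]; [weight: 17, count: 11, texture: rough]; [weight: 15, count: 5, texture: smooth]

In, In, Out

The pattern is that an item is 'In' exactly when: texture is rough AND count ≥ 7.
In: [weight: 12, count: 12, texture: rough], since texture is rough, count = 12. In: [weight: 17, count: 11, texture: rough], since texture is rough, count = 11. Out: [weight: 15, count: 5, texture: smooth], since texture is smooth, count = 5.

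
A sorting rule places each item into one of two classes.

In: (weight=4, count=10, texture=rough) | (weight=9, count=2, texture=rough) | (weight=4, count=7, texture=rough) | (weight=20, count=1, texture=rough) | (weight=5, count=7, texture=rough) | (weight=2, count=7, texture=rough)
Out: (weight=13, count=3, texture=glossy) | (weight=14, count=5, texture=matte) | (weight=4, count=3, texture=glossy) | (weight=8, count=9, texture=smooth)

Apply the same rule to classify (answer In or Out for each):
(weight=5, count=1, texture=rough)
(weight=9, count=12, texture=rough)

Rule: texture is rough. This holds for each 'In' example and fails for each 'Out' one.

In, In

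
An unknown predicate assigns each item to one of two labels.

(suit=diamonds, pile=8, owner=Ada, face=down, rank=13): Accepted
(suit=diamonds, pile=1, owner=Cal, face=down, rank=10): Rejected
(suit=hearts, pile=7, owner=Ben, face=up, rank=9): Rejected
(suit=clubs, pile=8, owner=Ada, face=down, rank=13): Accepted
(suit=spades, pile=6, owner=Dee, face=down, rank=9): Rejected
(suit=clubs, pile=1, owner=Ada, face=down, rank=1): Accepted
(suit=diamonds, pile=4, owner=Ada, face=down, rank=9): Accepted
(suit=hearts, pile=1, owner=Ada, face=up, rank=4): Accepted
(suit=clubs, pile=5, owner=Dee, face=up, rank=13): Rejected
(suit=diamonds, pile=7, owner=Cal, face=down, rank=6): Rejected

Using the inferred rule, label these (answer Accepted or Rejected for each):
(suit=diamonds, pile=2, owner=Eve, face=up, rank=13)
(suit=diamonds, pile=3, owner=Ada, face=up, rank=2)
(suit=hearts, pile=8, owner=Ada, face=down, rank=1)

Rejected, Accepted, Accepted

The classifier is using: owner is Ada.
(suit=diamonds, pile=2, owner=Eve, face=up, rank=13): Rejected (owner is Eve).
(suit=diamonds, pile=3, owner=Ada, face=up, rank=2): Accepted (owner is Ada).
(suit=hearts, pile=8, owner=Ada, face=down, rank=1): Accepted (owner is Ada).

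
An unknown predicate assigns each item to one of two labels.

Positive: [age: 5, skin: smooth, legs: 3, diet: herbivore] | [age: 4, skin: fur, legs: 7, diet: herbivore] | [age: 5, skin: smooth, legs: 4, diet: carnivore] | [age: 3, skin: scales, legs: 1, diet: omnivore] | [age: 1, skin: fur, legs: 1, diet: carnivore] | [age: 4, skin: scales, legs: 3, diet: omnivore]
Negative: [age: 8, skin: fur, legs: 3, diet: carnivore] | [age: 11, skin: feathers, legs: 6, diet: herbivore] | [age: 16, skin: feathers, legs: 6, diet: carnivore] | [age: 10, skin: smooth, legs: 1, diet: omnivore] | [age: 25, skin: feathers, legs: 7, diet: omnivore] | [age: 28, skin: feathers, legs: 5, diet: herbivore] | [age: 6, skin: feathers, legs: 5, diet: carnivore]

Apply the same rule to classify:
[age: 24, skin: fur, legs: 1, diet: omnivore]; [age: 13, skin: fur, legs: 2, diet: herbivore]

Negative, Negative

Every 'Positive' example satisfies: age ≤ 5. None of the 'Negative' examples do.
[age: 24, skin: fur, legs: 1, diet: omnivore]: Negative (age = 24).
[age: 13, skin: fur, legs: 2, diet: herbivore]: Negative (age = 13).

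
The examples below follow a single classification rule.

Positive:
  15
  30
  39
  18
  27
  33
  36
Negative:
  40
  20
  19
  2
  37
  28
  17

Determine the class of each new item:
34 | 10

Negative, Negative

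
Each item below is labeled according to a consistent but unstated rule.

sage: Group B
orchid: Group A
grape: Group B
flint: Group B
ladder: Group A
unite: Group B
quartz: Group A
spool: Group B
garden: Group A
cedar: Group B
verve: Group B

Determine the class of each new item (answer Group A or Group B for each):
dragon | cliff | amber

Group A, Group B, Group B

The common property of the 'Group A' items is: length 6. No 'Group B' item has it.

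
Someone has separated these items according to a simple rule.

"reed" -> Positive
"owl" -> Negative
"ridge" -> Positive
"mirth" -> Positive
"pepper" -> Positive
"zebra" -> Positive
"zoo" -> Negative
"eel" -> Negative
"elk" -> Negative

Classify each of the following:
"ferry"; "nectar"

'Positive' ⟺ contains 'r'.
"ferry": Positive (has 'r').
"nectar": Positive (has 'r').

Positive, Positive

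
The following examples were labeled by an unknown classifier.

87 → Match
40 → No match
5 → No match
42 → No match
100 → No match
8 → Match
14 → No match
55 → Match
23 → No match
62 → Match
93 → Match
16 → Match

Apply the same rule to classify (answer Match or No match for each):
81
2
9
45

Match, No match, Match, Match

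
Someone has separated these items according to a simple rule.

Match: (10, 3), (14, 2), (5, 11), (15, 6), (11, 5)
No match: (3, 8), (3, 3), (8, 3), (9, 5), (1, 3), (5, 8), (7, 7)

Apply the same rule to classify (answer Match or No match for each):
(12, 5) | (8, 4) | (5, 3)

Match, No match, No match

One predicate separates the groups cleanly: max ≥ 10.
(12, 5): max 12, fits → Match. (8, 4): max 8, does not satisfy this → No match. (5, 3): max 5, does not satisfy this → No match.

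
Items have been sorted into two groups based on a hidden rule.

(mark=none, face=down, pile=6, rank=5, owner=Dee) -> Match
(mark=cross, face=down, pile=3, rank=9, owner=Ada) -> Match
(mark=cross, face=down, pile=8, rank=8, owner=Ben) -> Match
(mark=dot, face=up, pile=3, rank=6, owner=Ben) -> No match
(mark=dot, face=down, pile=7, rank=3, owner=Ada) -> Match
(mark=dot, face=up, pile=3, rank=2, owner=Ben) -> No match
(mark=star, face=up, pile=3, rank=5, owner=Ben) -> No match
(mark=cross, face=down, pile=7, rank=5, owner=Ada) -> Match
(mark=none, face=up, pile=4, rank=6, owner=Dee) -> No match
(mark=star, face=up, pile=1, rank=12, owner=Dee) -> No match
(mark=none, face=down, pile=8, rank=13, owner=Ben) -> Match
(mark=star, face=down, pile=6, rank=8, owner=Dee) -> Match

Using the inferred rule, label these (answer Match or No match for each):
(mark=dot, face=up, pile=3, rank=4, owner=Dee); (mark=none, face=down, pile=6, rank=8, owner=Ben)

The pattern is that an item is 'Match' exactly when: face is down.
(mark=dot, face=up, pile=3, rank=4, owner=Dee): face is up — doesn't qualify, so No match.
(mark=none, face=down, pile=6, rank=8, owner=Ben): face is down — meets the rule, so Match.

No match, Match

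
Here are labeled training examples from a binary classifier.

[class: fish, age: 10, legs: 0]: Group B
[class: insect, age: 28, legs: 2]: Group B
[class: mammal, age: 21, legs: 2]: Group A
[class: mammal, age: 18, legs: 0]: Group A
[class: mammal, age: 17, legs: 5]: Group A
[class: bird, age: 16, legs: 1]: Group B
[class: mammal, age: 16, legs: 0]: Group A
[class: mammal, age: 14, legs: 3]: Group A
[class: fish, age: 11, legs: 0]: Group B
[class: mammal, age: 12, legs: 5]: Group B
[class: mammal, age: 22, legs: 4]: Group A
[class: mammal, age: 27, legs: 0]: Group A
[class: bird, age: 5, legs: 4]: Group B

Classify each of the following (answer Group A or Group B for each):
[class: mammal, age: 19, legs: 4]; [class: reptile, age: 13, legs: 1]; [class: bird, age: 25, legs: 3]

Rule: class is mammal AND age ≥ 14. This holds for each 'Group A' example and fails for each 'Group B' one.
[class: mammal, age: 19, legs: 4] → class is mammal, age = 19 → Group A. [class: reptile, age: 13, legs: 1] → class is reptile, age = 13 → Group B. [class: bird, age: 25, legs: 3] → class is bird, age = 25 → Group B.

Group A, Group B, Group B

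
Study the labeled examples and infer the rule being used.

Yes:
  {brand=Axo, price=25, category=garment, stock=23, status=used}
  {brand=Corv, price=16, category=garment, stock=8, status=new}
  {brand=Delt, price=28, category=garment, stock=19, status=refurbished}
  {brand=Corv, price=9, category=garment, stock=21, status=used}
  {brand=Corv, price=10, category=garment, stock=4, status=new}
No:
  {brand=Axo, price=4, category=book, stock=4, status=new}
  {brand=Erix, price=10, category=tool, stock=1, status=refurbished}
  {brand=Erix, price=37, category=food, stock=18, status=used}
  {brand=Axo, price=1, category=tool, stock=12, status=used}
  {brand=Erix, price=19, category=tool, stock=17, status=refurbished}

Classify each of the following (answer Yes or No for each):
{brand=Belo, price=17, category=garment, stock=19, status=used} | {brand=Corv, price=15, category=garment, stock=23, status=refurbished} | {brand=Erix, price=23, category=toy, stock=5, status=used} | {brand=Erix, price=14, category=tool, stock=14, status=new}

A rule that fits every label: category is garment — true of each 'Yes' example, false of each 'No' one.
{brand=Belo, price=17, category=garment, stock=19, status=used} — category is garment, hence Yes. {brand=Corv, price=15, category=garment, stock=23, status=refurbished} — category is garment, hence Yes. {brand=Erix, price=23, category=toy, stock=5, status=used} — category is toy, hence No. {brand=Erix, price=14, category=tool, stock=14, status=new} — category is tool, hence No.

Yes, Yes, No, No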